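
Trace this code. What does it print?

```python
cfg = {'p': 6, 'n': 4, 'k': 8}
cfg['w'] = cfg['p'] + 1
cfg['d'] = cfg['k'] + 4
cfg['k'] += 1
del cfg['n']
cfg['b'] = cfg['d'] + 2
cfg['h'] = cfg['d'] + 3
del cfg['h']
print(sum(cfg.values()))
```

cfg['w'] = cfg['p']+1 = 7 → {'p': 6, 'n': 4, 'k': 8, 'w': 7}
cfg['d'] = cfg['k']+4 = 12 → {'p': 6, 'n': 4, 'k': 8, 'w': 7, 'd': 12}
cfg['k'] = 8+1 = 9 → {'p': 6, 'n': 4, 'k': 9, 'w': 7, 'd': 12}
del 'n' → {'p': 6, 'k': 9, 'w': 7, 'd': 12}
cfg['b'] = cfg['d']+2 = 14 → {'p': 6, 'k': 9, 'w': 7, 'd': 12, 'b': 14}
cfg['h'] = cfg['d']+3 = 15 → {'p': 6, 'k': 9, 'w': 7, 'd': 12, 'b': 14, 'h': 15}
del 'h' → {'p': 6, 'k': 9, 'w': 7, 'd': 12, 'b': 14}
sum of values = 48

48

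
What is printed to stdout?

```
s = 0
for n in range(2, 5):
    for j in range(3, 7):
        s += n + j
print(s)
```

n=2,j=3: s = 0+5 = 5
n=2,j=4: s = 5+6 = 11
n=2,j=5: s = 11+7 = 18
n=2,j=6: s = 18+8 = 26
n=3,j=3: s = 26+6 = 32
n=3,j=4: s = 32+7 = 39
n=3,j=5: s = 39+8 = 47
n=3,j=6: s = 47+9 = 56
n=4,j=3: s = 56+7 = 63
n=4,j=4: s = 63+8 = 71
n=4,j=5: s = 71+9 = 80
n=4,j=6: s = 80+10 = 90

90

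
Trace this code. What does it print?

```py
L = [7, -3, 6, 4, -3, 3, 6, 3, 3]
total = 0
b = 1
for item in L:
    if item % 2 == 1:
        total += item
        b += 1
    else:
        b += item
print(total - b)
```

-13

item=7: odd, total = 0+7 = 7; b=2
item=-3: odd, total = 7+(-3) = 4; b=3
item=6: not odd; b=9
item=4: not odd; b=13
item=-3: odd, total = 4+(-3) = 1; b=14
item=3: odd, total = 1+3 = 4; b=15
item=6: not odd; b=21
item=3: odd, total = 4+3 = 7; b=22
item=3: odd, total = 7+3 = 10; b=23
total-b = 10-23 = -13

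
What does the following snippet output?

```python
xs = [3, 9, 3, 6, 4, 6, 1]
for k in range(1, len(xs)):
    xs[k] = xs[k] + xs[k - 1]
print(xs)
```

k=1: xs[1] = 9+3 = 12 → [3, 12, 3, 6, 4, 6, 1]
k=2: xs[2] = 3+12 = 15 → [3, 12, 15, 6, 4, 6, 1]
k=3: xs[3] = 6+15 = 21 → [3, 12, 15, 21, 4, 6, 1]
k=4: xs[4] = 4+21 = 25 → [3, 12, 15, 21, 25, 6, 1]
k=5: xs[5] = 6+25 = 31 → [3, 12, 15, 21, 25, 31, 1]
k=6: xs[6] = 1+31 = 32 → [3, 12, 15, 21, 25, 31, 32]

[3, 12, 15, 21, 25, 31, 32]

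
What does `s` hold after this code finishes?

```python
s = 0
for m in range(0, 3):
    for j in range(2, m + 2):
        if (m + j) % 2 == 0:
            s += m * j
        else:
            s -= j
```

m=1,j=2: odd sum, s = 0-2 = -2
m=2,j=2: even sum, s = (-2)+4 = 2
m=2,j=3: odd sum, s = 2-3 = -1

-1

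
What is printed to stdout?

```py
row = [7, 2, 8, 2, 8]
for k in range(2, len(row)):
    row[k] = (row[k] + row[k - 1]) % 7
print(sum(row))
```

23

k=2: row[2] = (8+2)%7 = 3 → [7, 2, 3, 2, 8]
k=3: row[3] = (2+3)%7 = 5 → [7, 2, 3, 5, 8]
k=4: row[4] = (8+5)%7 = 6 → [7, 2, 3, 5, 6]
sum = 23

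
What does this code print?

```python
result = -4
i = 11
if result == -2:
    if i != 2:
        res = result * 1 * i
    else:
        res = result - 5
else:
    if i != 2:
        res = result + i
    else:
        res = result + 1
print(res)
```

7

result=-4, i=11
result == -2 is False; i != 2 is True
→ res = result + i = 7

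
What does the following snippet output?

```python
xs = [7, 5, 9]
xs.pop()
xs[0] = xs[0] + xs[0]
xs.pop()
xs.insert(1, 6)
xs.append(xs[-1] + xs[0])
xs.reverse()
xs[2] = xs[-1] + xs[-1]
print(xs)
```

[20, 6, 28]

pop() removes 9 → [7, 5]
xs[0] = xs[0]+xs[0] = 7+7 = 14 → [14, 5]
pop() removes 5 → [14]
insert 6 at 1 → [14, 6]
append xs[-1]+xs[0] = 6+14 = 20 → [14, 6, 20]
reverse → [20, 6, 14]
xs[2] = xs[-1]+xs[-1] = 14+14 = 28 → [20, 6, 28]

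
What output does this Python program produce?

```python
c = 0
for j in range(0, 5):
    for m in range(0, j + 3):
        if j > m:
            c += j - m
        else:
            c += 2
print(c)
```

50

j=0,m=0: not 0>0, c = 0+2 = 2
j=0,m=1: not 0>1, c = 2+2 = 4
j=0,m=2: not 0>2, c = 4+2 = 6
j=1,m=0: 1>0, c = 6+1 = 7
j=1,m=1: not 1>1, c = 7+2 = 9
j=1,m=2: not 1>2, c = 9+2 = 11
j=1,m=3: not 1>3, c = 11+2 = 13
j=2,m=0: 2>0, c = 13+2 = 15
j=2,m=1: 2>1, c = 15+1 = 16
j=2,m=2: not 2>2, c = 16+2 = 18
j=2,m=3: not 2>3, c = 18+2 = 20
j=2,m=4: not 2>4, c = 20+2 = 22
j=3,m=0: 3>0, c = 22+3 = 25
j=3,m=1: 3>1, c = 25+2 = 27
j=3,m=2: 3>2, c = 27+1 = 28
j=3,m=3: not 3>3, c = 28+2 = 30
j=3,m=4: not 3>4, c = 30+2 = 32
j=3,m=5: not 3>5, c = 32+2 = 34
j=4,m=0: 4>0, c = 34+4 = 38
j=4,m=1: 4>1, c = 38+3 = 41
j=4,m=2: 4>2, c = 41+2 = 43
j=4,m=3: 4>3, c = 43+1 = 44
j=4,m=4: not 4>4, c = 44+2 = 46
j=4,m=5: not 4>5, c = 46+2 = 48
j=4,m=6: not 4>6, c = 48+2 = 50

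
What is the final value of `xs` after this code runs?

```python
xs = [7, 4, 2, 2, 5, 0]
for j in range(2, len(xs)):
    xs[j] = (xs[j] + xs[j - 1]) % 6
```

[7, 4, 0, 2, 1, 1]

j=2: xs[2] = (2+4)%6 = 0 → [7, 4, 0, 2, 5, 0]
j=3: xs[3] = (2+0)%6 = 2 → [7, 4, 0, 2, 5, 0]
j=4: xs[4] = (5+2)%6 = 1 → [7, 4, 0, 2, 1, 0]
j=5: xs[5] = (0+1)%6 = 1 → [7, 4, 0, 2, 1, 1]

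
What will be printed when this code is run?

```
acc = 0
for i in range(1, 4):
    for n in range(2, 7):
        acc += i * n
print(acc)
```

120

i=1,n=2: acc = 0+2 = 2
i=1,n=3: acc = 2+3 = 5
i=1,n=4: acc = 5+4 = 9
i=1,n=5: acc = 9+5 = 14
i=1,n=6: acc = 14+6 = 20
i=2,n=2: acc = 20+4 = 24
i=2,n=3: acc = 24+6 = 30
i=2,n=4: acc = 30+8 = 38
i=2,n=5: acc = 38+10 = 48
i=2,n=6: acc = 48+12 = 60
i=3,n=2: acc = 60+6 = 66
i=3,n=3: acc = 66+9 = 75
i=3,n=4: acc = 75+12 = 87
i=3,n=5: acc = 87+15 = 102
i=3,n=6: acc = 102+18 = 120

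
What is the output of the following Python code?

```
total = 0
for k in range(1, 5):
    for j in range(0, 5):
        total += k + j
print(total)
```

90

k=1,j=0: total = 0+1 = 1
k=1,j=1: total = 1+2 = 3
k=1,j=2: total = 3+3 = 6
k=1,j=3: total = 6+4 = 10
k=1,j=4: total = 10+5 = 15
k=2,j=0: total = 15+2 = 17
k=2,j=1: total = 17+3 = 20
k=2,j=2: total = 20+4 = 24
k=2,j=3: total = 24+5 = 29
k=2,j=4: total = 29+6 = 35
k=3,j=0: total = 35+3 = 38
k=3,j=1: total = 38+4 = 42
k=3,j=2: total = 42+5 = 47
k=3,j=3: total = 47+6 = 53
k=3,j=4: total = 53+7 = 60
k=4,j=0: total = 60+4 = 64
k=4,j=1: total = 64+5 = 69
k=4,j=2: total = 69+6 = 75
k=4,j=3: total = 75+7 = 82
k=4,j=4: total = 82+8 = 90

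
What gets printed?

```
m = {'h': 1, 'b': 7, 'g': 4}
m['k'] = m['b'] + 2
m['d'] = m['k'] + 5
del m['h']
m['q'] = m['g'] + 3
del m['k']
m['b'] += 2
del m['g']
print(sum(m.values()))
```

m['k'] = m['b']+2 = 9 → {'h': 1, 'b': 7, 'g': 4, 'k': 9}
m['d'] = m['k']+5 = 14 → {'h': 1, 'b': 7, 'g': 4, 'k': 9, 'd': 14}
del 'h' → {'b': 7, 'g': 4, 'k': 9, 'd': 14}
m['q'] = m['g']+3 = 7 → {'b': 7, 'g': 4, 'k': 9, 'd': 14, 'q': 7}
del 'k' → {'b': 7, 'g': 4, 'd': 14, 'q': 7}
m['b'] = 7+2 = 9 → {'b': 9, 'g': 4, 'd': 14, 'q': 7}
del 'g' → {'b': 9, 'd': 14, 'q': 7}
sum of values = 30

30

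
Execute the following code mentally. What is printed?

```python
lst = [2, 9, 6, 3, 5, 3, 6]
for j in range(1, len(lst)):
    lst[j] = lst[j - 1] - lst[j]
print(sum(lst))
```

-109

j=1: lst[1] = 2-9 = -7 → [2, -7, 6, 3, 5, 3, 6]
j=2: lst[2] = (-7)-6 = -13 → [2, -7, -13, 3, 5, 3, 6]
j=3: lst[3] = (-13)-3 = -16 → [2, -7, -13, -16, 5, 3, 6]
j=4: lst[4] = (-16)-5 = -21 → [2, -7, -13, -16, -21, 3, 6]
j=5: lst[5] = (-21)-3 = -24 → [2, -7, -13, -16, -21, -24, 6]
j=6: lst[6] = (-24)-6 = -30 → [2, -7, -13, -16, -21, -24, -30]
sum = -109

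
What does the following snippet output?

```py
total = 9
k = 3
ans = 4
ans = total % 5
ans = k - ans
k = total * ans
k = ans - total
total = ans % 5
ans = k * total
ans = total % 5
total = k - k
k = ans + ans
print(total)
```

0

ans = 9%5 = 4
ans = 3-4 = -1
k = 9*(-1) = -9
k = (-1)-9 = -10
total = (-1)%5 = 4
ans = (-10)*4 = -40
ans = 4%5 = 4
total = (-10)-(-10) = 0
k = 4+4 = 8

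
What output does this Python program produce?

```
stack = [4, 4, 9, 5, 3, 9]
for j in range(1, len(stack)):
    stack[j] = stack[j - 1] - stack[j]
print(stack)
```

[4, 0, -9, -14, -17, -26]

j=1: stack[1] = 4-4 = 0 → [4, 0, 9, 5, 3, 9]
j=2: stack[2] = 0-9 = -9 → [4, 0, -9, 5, 3, 9]
j=3: stack[3] = (-9)-5 = -14 → [4, 0, -9, -14, 3, 9]
j=4: stack[4] = (-14)-3 = -17 → [4, 0, -9, -14, -17, 9]
j=5: stack[5] = (-17)-9 = -26 → [4, 0, -9, -14, -17, -26]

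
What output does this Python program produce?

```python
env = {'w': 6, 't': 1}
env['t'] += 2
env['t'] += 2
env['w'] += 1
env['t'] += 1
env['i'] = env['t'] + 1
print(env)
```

{'w': 7, 't': 6, 'i': 7}

env['t'] = 1+2 = 3 → {'w': 6, 't': 3}
env['t'] = 3+2 = 5 → {'w': 6, 't': 5}
env['w'] = 6+1 = 7 → {'w': 7, 't': 5}
env['t'] = 5+1 = 6 → {'w': 7, 't': 6}
env['i'] = env['t']+1 = 7 → {'w': 7, 't': 6, 'i': 7}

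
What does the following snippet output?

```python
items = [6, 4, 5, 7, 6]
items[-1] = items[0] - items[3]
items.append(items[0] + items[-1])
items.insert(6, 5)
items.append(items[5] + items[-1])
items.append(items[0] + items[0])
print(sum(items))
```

53

items[-1] = items[0]-items[3] = 6-7 = -1 → [6, 4, 5, 7, -1]
append items[0]+items[-1] = 6+(-1) = 5 → [6, 4, 5, 7, -1, 5]
insert 5 at 6 → [6, 4, 5, 7, -1, 5, 5]
append items[5]+items[-1] = 5+5 = 10 → [6, 4, 5, 7, -1, 5, 5, 10]
append items[0]+items[0] = 6+6 = 12 → [6, 4, 5, 7, -1, 5, 5, 10, 12]
sum = 53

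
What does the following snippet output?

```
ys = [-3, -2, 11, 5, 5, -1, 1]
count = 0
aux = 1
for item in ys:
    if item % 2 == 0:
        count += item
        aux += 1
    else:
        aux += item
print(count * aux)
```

item=-3: not even; aux=-2
item=-2: even, count = 0+(-2) = -2; aux=-1
item=11: not even; aux=10
item=5: not even; aux=15
item=5: not even; aux=20
item=-1: not even; aux=19
item=1: not even; aux=20
count*aux = (-2)*20 = -40

-40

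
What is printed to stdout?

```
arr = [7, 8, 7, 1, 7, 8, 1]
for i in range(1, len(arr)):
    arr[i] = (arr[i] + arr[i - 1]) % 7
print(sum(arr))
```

i=1: arr[1] = (8+7)%7 = 1 → [7, 1, 7, 1, 7, 8, 1]
i=2: arr[2] = (7+1)%7 = 1 → [7, 1, 1, 1, 7, 8, 1]
i=3: arr[3] = (1+1)%7 = 2 → [7, 1, 1, 2, 7, 8, 1]
i=4: arr[4] = (7+2)%7 = 2 → [7, 1, 1, 2, 2, 8, 1]
i=5: arr[5] = (8+2)%7 = 3 → [7, 1, 1, 2, 2, 3, 1]
i=6: arr[6] = (1+3)%7 = 4 → [7, 1, 1, 2, 2, 3, 4]
sum = 20

20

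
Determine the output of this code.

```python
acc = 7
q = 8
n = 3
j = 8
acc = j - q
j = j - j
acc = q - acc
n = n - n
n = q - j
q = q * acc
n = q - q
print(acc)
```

8

acc = 8-8 = 0
j = 8-8 = 0
acc = 8-0 = 8
n = 3-3 = 0
n = 8-0 = 8
q = 8*8 = 64
n = 64-64 = 0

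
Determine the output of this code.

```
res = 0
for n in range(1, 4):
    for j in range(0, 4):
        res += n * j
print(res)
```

36

n=1,j=0: res = 0+0 = 0
n=1,j=1: res = 0+1 = 1
n=1,j=2: res = 1+2 = 3
n=1,j=3: res = 3+3 = 6
n=2,j=0: res = 6+0 = 6
n=2,j=1: res = 6+2 = 8
n=2,j=2: res = 8+4 = 12
n=2,j=3: res = 12+6 = 18
n=3,j=0: res = 18+0 = 18
n=3,j=1: res = 18+3 = 21
n=3,j=2: res = 21+6 = 27
n=3,j=3: res = 27+9 = 36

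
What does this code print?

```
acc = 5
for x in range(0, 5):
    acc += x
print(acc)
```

x=0: acc = 5+0 = 5
x=1: acc = 5+1 = 6
x=2: acc = 6+2 = 8
x=3: acc = 8+3 = 11
x=4: acc = 11+4 = 15

15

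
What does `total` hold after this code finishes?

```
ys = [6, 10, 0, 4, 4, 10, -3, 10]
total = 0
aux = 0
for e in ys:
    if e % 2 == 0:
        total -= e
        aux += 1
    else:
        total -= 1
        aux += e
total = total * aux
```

-180

e=6: even, total = 0-6 = -6; aux=1
e=10: even, total = (-6)-10 = -16; aux=2
e=0: even, total = (-16)-0 = -16; aux=3
e=4: even, total = (-16)-4 = -20; aux=4
e=4: even, total = (-20)-4 = -24; aux=5
e=10: even, total = (-24)-10 = -34; aux=6
e=-3: not even, total = (-34)-1 = -35; aux=3
e=10: even, total = (-35)-10 = -45; aux=4
total*aux = (-45)*4 = -180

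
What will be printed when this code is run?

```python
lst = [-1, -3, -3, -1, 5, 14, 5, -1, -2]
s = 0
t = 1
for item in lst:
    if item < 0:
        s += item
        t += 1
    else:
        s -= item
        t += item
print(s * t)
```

item=-1: <0, s = 0+(-1) = -1; t=2
item=-3: <0, s = (-1)+(-3) = -4; t=3
item=-3: <0, s = (-4)+(-3) = -7; t=4
item=-1: <0, s = (-7)+(-1) = -8; t=5
item=5: not <0, s = (-8)-5 = -13; t=10
item=14: not <0, s = (-13)-14 = -27; t=24
item=5: not <0, s = (-27)-5 = -32; t=29
item=-1: <0, s = (-32)+(-1) = -33; t=30
item=-2: <0, s = (-33)+(-2) = -35; t=31
s*t = (-35)*31 = -1085

-1085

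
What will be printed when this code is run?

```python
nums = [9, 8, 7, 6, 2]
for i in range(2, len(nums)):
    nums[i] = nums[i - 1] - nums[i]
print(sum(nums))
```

i=2: nums[2] = 8-7 = 1 → [9, 8, 1, 6, 2]
i=3: nums[3] = 1-6 = -5 → [9, 8, 1, -5, 2]
i=4: nums[4] = (-5)-2 = -7 → [9, 8, 1, -5, -7]
sum = 6

6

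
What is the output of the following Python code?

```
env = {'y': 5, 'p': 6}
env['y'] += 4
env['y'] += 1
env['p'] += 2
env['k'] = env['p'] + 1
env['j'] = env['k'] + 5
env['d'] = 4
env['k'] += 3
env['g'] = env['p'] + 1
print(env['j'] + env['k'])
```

env['y'] = 5+4 = 9 → {'y': 9, 'p': 6}
env['y'] = 9+1 = 10 → {'y': 10, 'p': 6}
env['p'] = 6+2 = 8 → {'y': 10, 'p': 8}
env['k'] = env['p']+1 = 9 → {'y': 10, 'p': 8, 'k': 9}
env['j'] = env['k']+5 = 14 → {'y': 10, 'p': 8, 'k': 9, 'j': 14}
env['d'] = 4 → {'y': 10, 'p': 8, 'k': 9, 'j': 14, 'd': 4}
env['k'] = 9+3 = 12 → {'y': 10, 'p': 8, 'k': 12, 'j': 14, 'd': 4}
env['g'] = env['p']+1 = 9 → {'y': 10, 'p': 8, 'k': 12, 'j': 14, 'd': 4, 'g': 9}
env['j']+env['k'] = 14+12 = 26

26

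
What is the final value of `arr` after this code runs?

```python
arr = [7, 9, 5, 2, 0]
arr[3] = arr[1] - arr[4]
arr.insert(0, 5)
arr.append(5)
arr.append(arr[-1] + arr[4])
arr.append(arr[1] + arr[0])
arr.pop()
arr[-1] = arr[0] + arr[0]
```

arr[3] = arr[1]-arr[4] = 9-0 = 9 → [7, 9, 5, 9, 0]
insert 5 at 0 → [5, 7, 9, 5, 9, 0]
append 5 → [5, 7, 9, 5, 9, 0, 5]
append arr[-1]+arr[4] = 5+9 = 14 → [5, 7, 9, 5, 9, 0, 5, 14]
append arr[1]+arr[0] = 7+5 = 12 → [5, 7, 9, 5, 9, 0, 5, 14, 12]
pop() removes 12 → [5, 7, 9, 5, 9, 0, 5, 14]
arr[-1] = arr[0]+arr[0] = 5+5 = 10 → [5, 7, 9, 5, 9, 0, 5, 10]

[5, 7, 9, 5, 9, 0, 5, 10]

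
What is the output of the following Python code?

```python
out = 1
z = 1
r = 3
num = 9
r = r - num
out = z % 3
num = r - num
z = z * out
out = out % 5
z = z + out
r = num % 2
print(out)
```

r = 3-9 = -6
out = 1%3 = 1
num = (-6)-9 = -15
z = 1*1 = 1
out = 1%5 = 1
z = 1+1 = 2
r = (-15)%2 = 1

1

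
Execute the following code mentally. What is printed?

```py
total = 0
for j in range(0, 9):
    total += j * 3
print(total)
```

108

j=0: total = 0+0*3 = 0
j=1: total = 0+1*3 = 3
j=2: total = 3+2*3 = 9
j=3: total = 9+3*3 = 18
j=4: total = 18+4*3 = 30
j=5: total = 30+5*3 = 45
j=6: total = 45+6*3 = 63
j=7: total = 63+7*3 = 84
j=8: total = 84+8*3 = 108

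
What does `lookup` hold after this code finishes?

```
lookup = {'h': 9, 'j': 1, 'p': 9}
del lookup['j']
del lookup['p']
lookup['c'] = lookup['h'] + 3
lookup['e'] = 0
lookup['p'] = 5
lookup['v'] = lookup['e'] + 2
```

{'h': 9, 'c': 12, 'e': 0, 'p': 5, 'v': 2}

del 'j' → {'h': 9, 'p': 9}
del 'p' → {'h': 9}
lookup['c'] = lookup['h']+3 = 12 → {'h': 9, 'c': 12}
lookup['e'] = 0 → {'h': 9, 'c': 12, 'e': 0}
lookup['p'] = 5 → {'h': 9, 'c': 12, 'e': 0, 'p': 5}
lookup['v'] = lookup['e']+2 = 2 → {'h': 9, 'c': 12, 'e': 0, 'p': 5, 'v': 2}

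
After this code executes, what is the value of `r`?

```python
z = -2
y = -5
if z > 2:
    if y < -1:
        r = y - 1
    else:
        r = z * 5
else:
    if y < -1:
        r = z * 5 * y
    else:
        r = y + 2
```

50

z=-2, y=-5
z > 2 is False; y < -1 is True
→ r = z * 5 * y = 50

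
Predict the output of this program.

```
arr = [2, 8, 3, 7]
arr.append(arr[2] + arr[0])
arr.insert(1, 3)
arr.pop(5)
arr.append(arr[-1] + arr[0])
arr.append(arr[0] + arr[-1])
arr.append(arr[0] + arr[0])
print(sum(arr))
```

append arr[2]+arr[0] = 3+2 = 5 → [2, 8, 3, 7, 5]
insert 3 at 1 → [2, 3, 8, 3, 7, 5]
pop(5) removes 5 → [2, 3, 8, 3, 7]
append arr[-1]+arr[0] = 7+2 = 9 → [2, 3, 8, 3, 7, 9]
append arr[0]+arr[-1] = 2+9 = 11 → [2, 3, 8, 3, 7, 9, 11]
append arr[0]+arr[0] = 2+2 = 4 → [2, 3, 8, 3, 7, 9, 11, 4]
sum = 47

47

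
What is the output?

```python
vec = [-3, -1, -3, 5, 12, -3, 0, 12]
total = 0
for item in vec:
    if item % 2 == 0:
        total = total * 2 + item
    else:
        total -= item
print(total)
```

item=-3: not even, total = 0-(-3) = 3
item=-1: not even, total = 3-(-1) = 4
item=-3: not even, total = 4-(-3) = 7
item=5: not even, total = 7-5 = 2
item=12: even, total = 2*2+12 = 16
item=-3: not even, total = 16-(-3) = 19
item=0: even, total = 19*2+0 = 38
item=12: even, total = 38*2+12 = 88

88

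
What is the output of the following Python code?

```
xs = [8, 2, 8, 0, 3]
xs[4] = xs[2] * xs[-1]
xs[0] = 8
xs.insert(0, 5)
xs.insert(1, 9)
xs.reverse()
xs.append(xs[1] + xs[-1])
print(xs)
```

xs[4] = xs[2]*xs[-1] = 8*3 = 24 → [8, 2, 8, 0, 24]
xs[0] = 8 → [8, 2, 8, 0, 24]
insert 5 at 0 → [5, 8, 2, 8, 0, 24]
insert 9 at 1 → [5, 9, 8, 2, 8, 0, 24]
reverse → [24, 0, 8, 2, 8, 9, 5]
append xs[1]+xs[-1] = 0+5 = 5 → [24, 0, 8, 2, 8, 9, 5, 5]

[24, 0, 8, 2, 8, 9, 5, 5]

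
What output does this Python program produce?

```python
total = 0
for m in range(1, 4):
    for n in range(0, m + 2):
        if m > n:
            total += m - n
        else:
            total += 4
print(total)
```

m=1,n=0: 1>0, total = 0+1 = 1
m=1,n=1: not 1>1, total = 1+4 = 5
m=1,n=2: not 1>2, total = 5+4 = 9
m=2,n=0: 2>0, total = 9+2 = 11
m=2,n=1: 2>1, total = 11+1 = 12
m=2,n=2: not 2>2, total = 12+4 = 16
m=2,n=3: not 2>3, total = 16+4 = 20
m=3,n=0: 3>0, total = 20+3 = 23
m=3,n=1: 3>1, total = 23+2 = 25
m=3,n=2: 3>2, total = 25+1 = 26
m=3,n=3: not 3>3, total = 26+4 = 30
m=3,n=4: not 3>4, total = 30+4 = 34

34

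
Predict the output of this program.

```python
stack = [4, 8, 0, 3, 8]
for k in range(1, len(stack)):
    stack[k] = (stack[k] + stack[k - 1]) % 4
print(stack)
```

k=1: stack[1] = (8+4)%4 = 0 → [4, 0, 0, 3, 8]
k=2: stack[2] = (0+0)%4 = 0 → [4, 0, 0, 3, 8]
k=3: stack[3] = (3+0)%4 = 3 → [4, 0, 0, 3, 8]
k=4: stack[4] = (8+3)%4 = 3 → [4, 0, 0, 3, 3]

[4, 0, 0, 3, 3]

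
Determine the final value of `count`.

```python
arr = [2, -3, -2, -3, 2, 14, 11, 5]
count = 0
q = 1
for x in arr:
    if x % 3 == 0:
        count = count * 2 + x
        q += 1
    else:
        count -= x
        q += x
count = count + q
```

-10

x=2: not %3==0, count = 0-2 = -2; q=3
x=-3: %3==0, count = (-2)*2+(-3) = -7; q=4
x=-2: not %3==0, count = (-7)-(-2) = -5; q=2
x=-3: %3==0, count = (-5)*2+(-3) = -13; q=3
x=2: not %3==0, count = (-13)-2 = -15; q=5
x=14: not %3==0, count = (-15)-14 = -29; q=19
x=11: not %3==0, count = (-29)-11 = -40; q=30
x=5: not %3==0, count = (-40)-5 = -45; q=35
count+q = (-45)+35 = -10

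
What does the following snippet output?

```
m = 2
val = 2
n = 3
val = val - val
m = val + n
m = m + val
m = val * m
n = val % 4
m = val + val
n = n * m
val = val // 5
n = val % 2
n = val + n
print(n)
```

0

val = 2-2 = 0
m = 0+3 = 3
m = 3+0 = 3
m = 0*3 = 0
n = 0%4 = 0
m = 0+0 = 0
n = 0*0 = 0
val = 0//5 = 0
n = 0%2 = 0
n = 0+0 = 0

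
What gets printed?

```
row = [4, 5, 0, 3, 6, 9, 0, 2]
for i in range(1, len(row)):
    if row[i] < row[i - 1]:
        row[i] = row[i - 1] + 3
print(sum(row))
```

i=1: 5>=4, unchanged → [4, 5, 0, 3, 6, 9, 0, 2]
i=2: 0<5, row[2] = 5+3 = 8 → [4, 5, 8, 3, 6, 9, 0, 2]
i=3: 3<8, row[3] = 8+3 = 11 → [4, 5, 8, 11, 6, 9, 0, 2]
i=4: 6<11, row[4] = 11+3 = 14 → [4, 5, 8, 11, 14, 9, 0, 2]
i=5: 9<14, row[5] = 14+3 = 17 → [4, 5, 8, 11, 14, 17, 0, 2]
i=6: 0<17, row[6] = 17+3 = 20 → [4, 5, 8, 11, 14, 17, 20, 2]
i=7: 2<20, row[7] = 20+3 = 23 → [4, 5, 8, 11, 14, 17, 20, 23]
sum = 102

102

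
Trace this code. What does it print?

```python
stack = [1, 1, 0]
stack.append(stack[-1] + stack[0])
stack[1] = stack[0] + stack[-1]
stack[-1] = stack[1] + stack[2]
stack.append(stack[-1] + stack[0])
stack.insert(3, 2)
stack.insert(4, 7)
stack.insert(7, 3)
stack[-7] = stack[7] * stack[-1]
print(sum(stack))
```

27

append stack[-1]+stack[0] = 0+1 = 1 → [1, 1, 0, 1]
stack[1] = stack[0]+stack[-1] = 1+1 = 2 → [1, 2, 0, 1]
stack[-1] = stack[1]+stack[2] = 2+0 = 2 → [1, 2, 0, 2]
append stack[-1]+stack[0] = 2+1 = 3 → [1, 2, 0, 2, 3]
insert 2 at 3 → [1, 2, 0, 2, 2, 3]
insert 7 at 4 → [1, 2, 0, 2, 7, 2, 3]
insert 3 at 7 → [1, 2, 0, 2, 7, 2, 3, 3]
stack[-7] = stack[7]*stack[-1] = 3*3 = 9 → [1, 9, 0, 2, 7, 2, 3, 3]
sum = 27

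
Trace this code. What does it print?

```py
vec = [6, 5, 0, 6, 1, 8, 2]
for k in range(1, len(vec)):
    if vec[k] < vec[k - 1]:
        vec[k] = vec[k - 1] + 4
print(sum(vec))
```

126

k=1: 5<6, vec[1] = 6+4 = 10 → [6, 10, 0, 6, 1, 8, 2]
k=2: 0<10, vec[2] = 10+4 = 14 → [6, 10, 14, 6, 1, 8, 2]
k=3: 6<14, vec[3] = 14+4 = 18 → [6, 10, 14, 18, 1, 8, 2]
k=4: 1<18, vec[4] = 18+4 = 22 → [6, 10, 14, 18, 22, 8, 2]
k=5: 8<22, vec[5] = 22+4 = 26 → [6, 10, 14, 18, 22, 26, 2]
k=6: 2<26, vec[6] = 26+4 = 30 → [6, 10, 14, 18, 22, 26, 30]
sum = 126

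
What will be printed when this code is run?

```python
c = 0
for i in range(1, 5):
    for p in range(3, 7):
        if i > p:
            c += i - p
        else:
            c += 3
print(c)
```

i=1,p=3: not 1>3, c = 0+3 = 3
i=1,p=4: not 1>4, c = 3+3 = 6
i=1,p=5: not 1>5, c = 6+3 = 9
i=1,p=6: not 1>6, c = 9+3 = 12
i=2,p=3: not 2>3, c = 12+3 = 15
i=2,p=4: not 2>4, c = 15+3 = 18
i=2,p=5: not 2>5, c = 18+3 = 21
i=2,p=6: not 2>6, c = 21+3 = 24
i=3,p=3: not 3>3, c = 24+3 = 27
i=3,p=4: not 3>4, c = 27+3 = 30
i=3,p=5: not 3>5, c = 30+3 = 33
i=3,p=6: not 3>6, c = 33+3 = 36
i=4,p=3: 4>3, c = 36+1 = 37
i=4,p=4: not 4>4, c = 37+3 = 40
i=4,p=5: not 4>5, c = 40+3 = 43
i=4,p=6: not 4>6, c = 43+3 = 46

46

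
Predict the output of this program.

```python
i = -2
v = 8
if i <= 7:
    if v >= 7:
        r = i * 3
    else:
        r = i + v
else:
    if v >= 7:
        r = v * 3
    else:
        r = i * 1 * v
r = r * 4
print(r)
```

i=-2, v=8
i <= 7 is True; v >= 7 is True
→ r = i * 3 = -6
r = (-6)*4 = -24

-24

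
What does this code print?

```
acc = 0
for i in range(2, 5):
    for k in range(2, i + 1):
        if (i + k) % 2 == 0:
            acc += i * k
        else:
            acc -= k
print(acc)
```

32

i=2,k=2: even sum, acc = 0+4 = 4
i=3,k=2: odd sum, acc = 4-2 = 2
i=3,k=3: even sum, acc = 2+9 = 11
i=4,k=2: even sum, acc = 11+8 = 19
i=4,k=3: odd sum, acc = 19-3 = 16
i=4,k=4: even sum, acc = 16+16 = 32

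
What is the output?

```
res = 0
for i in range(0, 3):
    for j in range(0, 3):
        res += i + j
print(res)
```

18

i=0,j=0: res = 0+0 = 0
i=0,j=1: res = 0+1 = 1
i=0,j=2: res = 1+2 = 3
i=1,j=0: res = 3+1 = 4
i=1,j=1: res = 4+2 = 6
i=1,j=2: res = 6+3 = 9
i=2,j=0: res = 9+2 = 11
i=2,j=1: res = 11+3 = 14
i=2,j=2: res = 14+4 = 18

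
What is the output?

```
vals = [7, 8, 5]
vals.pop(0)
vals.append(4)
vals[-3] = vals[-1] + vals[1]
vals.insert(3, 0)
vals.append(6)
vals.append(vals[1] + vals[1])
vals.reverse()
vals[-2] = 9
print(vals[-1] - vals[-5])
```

pop(0) removes 7 → [8, 5]
append 4 → [8, 5, 4]
vals[-3] = vals[-1]+vals[1] = 4+5 = 9 → [9, 5, 4]
insert 0 at 3 → [9, 5, 4, 0]
append 6 → [9, 5, 4, 0, 6]
append vals[1]+vals[1] = 5+5 = 10 → [9, 5, 4, 0, 6, 10]
reverse → [10, 6, 0, 4, 5, 9]
vals[-2] = 9 → [10, 6, 0, 4, 9, 9]
vals[-1]-vals[-5] = 9-6 = 3

3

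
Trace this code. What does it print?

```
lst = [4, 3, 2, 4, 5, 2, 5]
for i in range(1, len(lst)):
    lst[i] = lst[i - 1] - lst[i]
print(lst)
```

[4, 1, -1, -5, -10, -12, -17]

i=1: lst[1] = 4-3 = 1 → [4, 1, 2, 4, 5, 2, 5]
i=2: lst[2] = 1-2 = -1 → [4, 1, -1, 4, 5, 2, 5]
i=3: lst[3] = (-1)-4 = -5 → [4, 1, -1, -5, 5, 2, 5]
i=4: lst[4] = (-5)-5 = -10 → [4, 1, -1, -5, -10, 2, 5]
i=5: lst[5] = (-10)-2 = -12 → [4, 1, -1, -5, -10, -12, 5]
i=6: lst[6] = (-12)-5 = -17 → [4, 1, -1, -5, -10, -12, -17]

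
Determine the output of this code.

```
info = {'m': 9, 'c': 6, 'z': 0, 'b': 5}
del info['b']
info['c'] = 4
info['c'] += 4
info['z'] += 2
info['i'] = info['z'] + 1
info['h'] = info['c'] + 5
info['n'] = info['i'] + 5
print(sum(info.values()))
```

43

del 'b' → {'m': 9, 'c': 6, 'z': 0}
info['c'] = 4 → {'m': 9, 'c': 4, 'z': 0}
info['c'] = 4+4 = 8 → {'m': 9, 'c': 8, 'z': 0}
info['z'] = 0+2 = 2 → {'m': 9, 'c': 8, 'z': 2}
info['i'] = info['z']+1 = 3 → {'m': 9, 'c': 8, 'z': 2, 'i': 3}
info['h'] = info['c']+5 = 13 → {'m': 9, 'c': 8, 'z': 2, 'i': 3, 'h': 13}
info['n'] = info['i']+5 = 8 → {'m': 9, 'c': 8, 'z': 2, 'i': 3, 'h': 13, 'n': 8}
sum of values = 43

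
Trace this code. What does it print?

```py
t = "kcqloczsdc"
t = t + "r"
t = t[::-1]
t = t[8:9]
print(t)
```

+ 'r' → 'kcqloczsdcr'
reverse → 'rcdszcolqck'
slice [8:9] → 'q'

q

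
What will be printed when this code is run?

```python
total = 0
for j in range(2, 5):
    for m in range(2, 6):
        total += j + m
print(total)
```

78

j=2,m=2: total = 0+4 = 4
j=2,m=3: total = 4+5 = 9
j=2,m=4: total = 9+6 = 15
j=2,m=5: total = 15+7 = 22
j=3,m=2: total = 22+5 = 27
j=3,m=3: total = 27+6 = 33
j=3,m=4: total = 33+7 = 40
j=3,m=5: total = 40+8 = 48
j=4,m=2: total = 48+6 = 54
j=4,m=3: total = 54+7 = 61
j=4,m=4: total = 61+8 = 69
j=4,m=5: total = 69+9 = 78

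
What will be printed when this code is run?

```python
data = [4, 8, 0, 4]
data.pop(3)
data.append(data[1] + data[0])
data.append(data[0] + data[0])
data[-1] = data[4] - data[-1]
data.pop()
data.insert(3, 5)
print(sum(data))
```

pop(3) removes 4 → [4, 8, 0]
append data[1]+data[0] = 8+4 = 12 → [4, 8, 0, 12]
append data[0]+data[0] = 4+4 = 8 → [4, 8, 0, 12, 8]
data[-1] = data[4]-data[-1] = 8-8 = 0 → [4, 8, 0, 12, 0]
pop() removes 0 → [4, 8, 0, 12]
insert 5 at 3 → [4, 8, 0, 5, 12]
sum = 29

29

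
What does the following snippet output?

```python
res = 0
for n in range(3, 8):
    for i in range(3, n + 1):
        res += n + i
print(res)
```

150

n=3,i=3: res = 0+6 = 6
n=4,i=3: res = 6+7 = 13
n=4,i=4: res = 13+8 = 21
n=5,i=3: res = 21+8 = 29
n=5,i=4: res = 29+9 = 38
n=5,i=5: res = 38+10 = 48
n=6,i=3: res = 48+9 = 57
n=6,i=4: res = 57+10 = 67
n=6,i=5: res = 67+11 = 78
n=6,i=6: res = 78+12 = 90
n=7,i=3: res = 90+10 = 100
n=7,i=4: res = 100+11 = 111
n=7,i=5: res = 111+12 = 123
n=7,i=6: res = 123+13 = 136
n=7,i=7: res = 136+14 = 150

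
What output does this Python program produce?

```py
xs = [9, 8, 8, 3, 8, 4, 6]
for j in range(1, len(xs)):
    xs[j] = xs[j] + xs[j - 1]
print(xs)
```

j=1: xs[1] = 8+9 = 17 → [9, 17, 8, 3, 8, 4, 6]
j=2: xs[2] = 8+17 = 25 → [9, 17, 25, 3, 8, 4, 6]
j=3: xs[3] = 3+25 = 28 → [9, 17, 25, 28, 8, 4, 6]
j=4: xs[4] = 8+28 = 36 → [9, 17, 25, 28, 36, 4, 6]
j=5: xs[5] = 4+36 = 40 → [9, 17, 25, 28, 36, 40, 6]
j=6: xs[6] = 6+40 = 46 → [9, 17, 25, 28, 36, 40, 46]

[9, 17, 25, 28, 36, 40, 46]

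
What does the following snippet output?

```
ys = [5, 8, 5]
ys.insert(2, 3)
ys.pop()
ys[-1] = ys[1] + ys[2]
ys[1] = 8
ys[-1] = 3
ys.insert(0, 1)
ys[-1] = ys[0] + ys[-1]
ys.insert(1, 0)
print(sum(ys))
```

insert 3 at 2 → [5, 8, 3, 5]
pop() removes 5 → [5, 8, 3]
ys[-1] = ys[1]+ys[2] = 8+3 = 11 → [5, 8, 11]
ys[1] = 8 → [5, 8, 11]
ys[-1] = 3 → [5, 8, 3]
insert 1 at 0 → [1, 5, 8, 3]
ys[-1] = ys[0]+ys[-1] = 1+3 = 4 → [1, 5, 8, 4]
insert 0 at 1 → [1, 0, 5, 8, 4]
sum = 18

18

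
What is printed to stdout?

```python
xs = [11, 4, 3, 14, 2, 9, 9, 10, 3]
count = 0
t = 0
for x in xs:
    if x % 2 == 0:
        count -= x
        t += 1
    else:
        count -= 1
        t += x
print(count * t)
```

-1365

x=11: not even, count = 0-1 = -1; t=11
x=4: even, count = (-1)-4 = -5; t=12
x=3: not even, count = (-5)-1 = -6; t=15
x=14: even, count = (-6)-14 = -20; t=16
x=2: even, count = (-20)-2 = -22; t=17
x=9: not even, count = (-22)-1 = -23; t=26
x=9: not even, count = (-23)-1 = -24; t=35
x=10: even, count = (-24)-10 = -34; t=36
x=3: not even, count = (-34)-1 = -35; t=39
count*t = (-35)*39 = -1365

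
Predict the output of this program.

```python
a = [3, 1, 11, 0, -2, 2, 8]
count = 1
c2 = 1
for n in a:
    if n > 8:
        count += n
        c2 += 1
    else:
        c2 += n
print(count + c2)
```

n=3: not >8; c2=4
n=1: not >8; c2=5
n=11: >8, count = 1+11 = 12; c2=6
n=0: not >8; c2=6
n=-2: not >8; c2=4
n=2: not >8; c2=6
n=8: not >8; c2=14
count+c2 = 12+14 = 26

26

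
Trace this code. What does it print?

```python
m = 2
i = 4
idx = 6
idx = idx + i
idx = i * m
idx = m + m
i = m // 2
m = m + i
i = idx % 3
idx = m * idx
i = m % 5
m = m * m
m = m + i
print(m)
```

12

idx = 6+4 = 10
idx = 4*2 = 8
idx = 2+2 = 4
i = 2//2 = 1
m = 2+1 = 3
i = 4%3 = 1
idx = 3*4 = 12
i = 3%5 = 3
m = 3*3 = 9
m = 9+3 = 12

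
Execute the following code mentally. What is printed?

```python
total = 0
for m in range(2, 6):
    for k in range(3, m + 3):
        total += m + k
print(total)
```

m=2,k=3: total = 0+5 = 5
m=2,k=4: total = 5+6 = 11
m=3,k=3: total = 11+6 = 17
m=3,k=4: total = 17+7 = 24
m=3,k=5: total = 24+8 = 32
m=4,k=3: total = 32+7 = 39
m=4,k=4: total = 39+8 = 47
m=4,k=5: total = 47+9 = 56
m=4,k=6: total = 56+10 = 66
m=5,k=3: total = 66+8 = 74
m=5,k=4: total = 74+9 = 83
m=5,k=5: total = 83+10 = 93
m=5,k=6: total = 93+11 = 104
m=5,k=7: total = 104+12 = 116

116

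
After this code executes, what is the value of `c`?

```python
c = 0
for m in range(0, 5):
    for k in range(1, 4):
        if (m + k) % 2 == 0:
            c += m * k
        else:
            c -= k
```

m=0,k=1: odd sum, c = 0-1 = -1
m=0,k=2: even sum, c = (-1)+0 = -1
m=0,k=3: odd sum, c = (-1)-3 = -4
m=1,k=1: even sum, c = (-4)+1 = -3
m=1,k=2: odd sum, c = (-3)-2 = -5
m=1,k=3: even sum, c = (-5)+3 = -2
m=2,k=1: odd sum, c = (-2)-1 = -3
m=2,k=2: even sum, c = (-3)+4 = 1
m=2,k=3: odd sum, c = 1-3 = -2
m=3,k=1: even sum, c = (-2)+3 = 1
m=3,k=2: odd sum, c = 1-2 = -1
m=3,k=3: even sum, c = (-1)+9 = 8
m=4,k=1: odd sum, c = 8-1 = 7
m=4,k=2: even sum, c = 7+8 = 15
m=4,k=3: odd sum, c = 15-3 = 12

12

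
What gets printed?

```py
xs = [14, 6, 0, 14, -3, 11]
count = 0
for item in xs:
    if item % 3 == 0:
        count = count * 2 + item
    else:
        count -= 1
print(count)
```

item=14: not %3==0, count = 0-1 = -1
item=6: %3==0, count = (-1)*2+6 = 4
item=0: %3==0, count = 4*2+0 = 8
item=14: not %3==0, count = 8-1 = 7
item=-3: %3==0, count = 7*2+(-3) = 11
item=11: not %3==0, count = 11-1 = 10

10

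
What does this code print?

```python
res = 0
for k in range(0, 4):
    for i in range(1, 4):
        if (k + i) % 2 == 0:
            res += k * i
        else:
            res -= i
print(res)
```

k=0,i=1: odd sum, res = 0-1 = -1
k=0,i=2: even sum, res = (-1)+0 = -1
k=0,i=3: odd sum, res = (-1)-3 = -4
k=1,i=1: even sum, res = (-4)+1 = -3
k=1,i=2: odd sum, res = (-3)-2 = -5
k=1,i=3: even sum, res = (-5)+3 = -2
k=2,i=1: odd sum, res = (-2)-1 = -3
k=2,i=2: even sum, res = (-3)+4 = 1
k=2,i=3: odd sum, res = 1-3 = -2
k=3,i=1: even sum, res = (-2)+3 = 1
k=3,i=2: odd sum, res = 1-2 = -1
k=3,i=3: even sum, res = (-1)+9 = 8

8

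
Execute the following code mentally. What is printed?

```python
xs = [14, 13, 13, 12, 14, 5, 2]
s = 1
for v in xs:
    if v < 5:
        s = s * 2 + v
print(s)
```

v=14: not <5
v=13: not <5
v=13: not <5
v=12: not <5
v=14: not <5
v=5: not <5
v=2: <5, s = 1*2+2 = 4

4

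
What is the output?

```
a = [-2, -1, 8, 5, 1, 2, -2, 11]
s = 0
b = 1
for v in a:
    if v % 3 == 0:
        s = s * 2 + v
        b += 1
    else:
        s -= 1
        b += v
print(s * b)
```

v=-2: not %3==0, s = 0-1 = -1; b=-1
v=-1: not %3==0, s = (-1)-1 = -2; b=-2
v=8: not %3==0, s = (-2)-1 = -3; b=6
v=5: not %3==0, s = (-3)-1 = -4; b=11
v=1: not %3==0, s = (-4)-1 = -5; b=12
v=2: not %3==0, s = (-5)-1 = -6; b=14
v=-2: not %3==0, s = (-6)-1 = -7; b=12
v=11: not %3==0, s = (-7)-1 = -8; b=23
s*b = (-8)*23 = -184

-184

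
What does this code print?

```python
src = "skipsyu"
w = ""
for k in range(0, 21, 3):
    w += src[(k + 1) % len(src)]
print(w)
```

ksspuiy

k=0: add src[1]='k' → 'k'
k=3: add src[4]='s' → 'ks'
k=6: add src[0]='s' → 'kss'
k=9: add src[3]='p' → 'kssp'
k=12: add src[6]='u' → 'ksspu'
k=15: add src[2]='i' → 'ksspui'
k=18: add src[5]='y' → 'ksspuiy'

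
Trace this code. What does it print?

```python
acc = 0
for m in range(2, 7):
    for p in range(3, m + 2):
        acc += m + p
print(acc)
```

135

m=2,p=3: acc = 0+5 = 5
m=3,p=3: acc = 5+6 = 11
m=3,p=4: acc = 11+7 = 18
m=4,p=3: acc = 18+7 = 25
m=4,p=4: acc = 25+8 = 33
m=4,p=5: acc = 33+9 = 42
m=5,p=3: acc = 42+8 = 50
m=5,p=4: acc = 50+9 = 59
m=5,p=5: acc = 59+10 = 69
m=5,p=6: acc = 69+11 = 80
m=6,p=3: acc = 80+9 = 89
m=6,p=4: acc = 89+10 = 99
m=6,p=5: acc = 99+11 = 110
m=6,p=6: acc = 110+12 = 122
m=6,p=7: acc = 122+13 = 135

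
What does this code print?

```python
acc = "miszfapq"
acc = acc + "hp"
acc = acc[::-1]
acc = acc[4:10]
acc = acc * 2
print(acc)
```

+ 'hp' → 'miszfapqhp'
reverse → 'phqpafzsim'
slice [4:10] → 'afzsim'
repeat ×2 → 'afzsimafzsim'

afzsimafzsim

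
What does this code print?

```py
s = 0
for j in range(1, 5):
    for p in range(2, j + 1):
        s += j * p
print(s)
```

55

j=2,p=2: s = 0+4 = 4
j=3,p=2: s = 4+6 = 10
j=3,p=3: s = 10+9 = 19
j=4,p=2: s = 19+8 = 27
j=4,p=3: s = 27+12 = 39
j=4,p=4: s = 39+16 = 55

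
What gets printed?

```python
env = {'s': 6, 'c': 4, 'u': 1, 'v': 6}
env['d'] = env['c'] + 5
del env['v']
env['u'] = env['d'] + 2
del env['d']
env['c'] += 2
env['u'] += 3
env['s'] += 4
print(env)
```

{'s': 10, 'c': 6, 'u': 14}

env['d'] = env['c']+5 = 9 → {'s': 6, 'c': 4, 'u': 1, 'v': 6, 'd': 9}
del 'v' → {'s': 6, 'c': 4, 'u': 1, 'd': 9}
env['u'] = env['d']+2 = 11 → {'s': 6, 'c': 4, 'u': 11, 'd': 9}
del 'd' → {'s': 6, 'c': 4, 'u': 11}
env['c'] = 4+2 = 6 → {'s': 6, 'c': 6, 'u': 11}
env['u'] = 11+3 = 14 → {'s': 6, 'c': 6, 'u': 14}
env['s'] = 6+4 = 10 → {'s': 10, 'c': 6, 'u': 14}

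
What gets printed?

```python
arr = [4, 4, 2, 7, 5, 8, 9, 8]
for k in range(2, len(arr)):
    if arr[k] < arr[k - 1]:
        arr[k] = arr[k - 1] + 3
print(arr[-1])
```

19

k=2: 2<4, arr[2] = 4+3 = 7 → [4, 4, 7, 7, 5, 8, 9, 8]
k=3: 7>=7, unchanged → [4, 4, 7, 7, 5, 8, 9, 8]
k=4: 5<7, arr[4] = 7+3 = 10 → [4, 4, 7, 7, 10, 8, 9, 8]
k=5: 8<10, arr[5] = 10+3 = 13 → [4, 4, 7, 7, 10, 13, 9, 8]
k=6: 9<13, arr[6] = 13+3 = 16 → [4, 4, 7, 7, 10, 13, 16, 8]
k=7: 8<16, arr[7] = 16+3 = 19 → [4, 4, 7, 7, 10, 13, 16, 19]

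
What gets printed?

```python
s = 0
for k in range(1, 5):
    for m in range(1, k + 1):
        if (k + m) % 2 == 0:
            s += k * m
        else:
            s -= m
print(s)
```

34

k=1,m=1: even sum, s = 0+1 = 1
k=2,m=1: odd sum, s = 1-1 = 0
k=2,m=2: even sum, s = 0+4 = 4
k=3,m=1: even sum, s = 4+3 = 7
k=3,m=2: odd sum, s = 7-2 = 5
k=3,m=3: even sum, s = 5+9 = 14
k=4,m=1: odd sum, s = 14-1 = 13
k=4,m=2: even sum, s = 13+8 = 21
k=4,m=3: odd sum, s = 21-3 = 18
k=4,m=4: even sum, s = 18+16 = 34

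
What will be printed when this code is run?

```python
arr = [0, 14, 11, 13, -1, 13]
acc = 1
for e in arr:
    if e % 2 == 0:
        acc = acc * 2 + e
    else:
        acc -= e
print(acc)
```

-18

e=0: even, acc = 1*2+0 = 2
e=14: even, acc = 2*2+14 = 18
e=11: not even, acc = 18-11 = 7
e=13: not even, acc = 7-13 = -6
e=-1: not even, acc = (-6)-(-1) = -5
e=13: not even, acc = (-5)-13 = -18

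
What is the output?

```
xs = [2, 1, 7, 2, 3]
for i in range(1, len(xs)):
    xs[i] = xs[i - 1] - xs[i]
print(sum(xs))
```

-22

i=1: xs[1] = 2-1 = 1 → [2, 1, 7, 2, 3]
i=2: xs[2] = 1-7 = -6 → [2, 1, -6, 2, 3]
i=3: xs[3] = (-6)-2 = -8 → [2, 1, -6, -8, 3]
i=4: xs[4] = (-8)-3 = -11 → [2, 1, -6, -8, -11]
sum = -22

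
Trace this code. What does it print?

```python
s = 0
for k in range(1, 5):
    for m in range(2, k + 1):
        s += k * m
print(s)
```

k=2,m=2: s = 0+4 = 4
k=3,m=2: s = 4+6 = 10
k=3,m=3: s = 10+9 = 19
k=4,m=2: s = 19+8 = 27
k=4,m=3: s = 27+12 = 39
k=4,m=4: s = 39+16 = 55

55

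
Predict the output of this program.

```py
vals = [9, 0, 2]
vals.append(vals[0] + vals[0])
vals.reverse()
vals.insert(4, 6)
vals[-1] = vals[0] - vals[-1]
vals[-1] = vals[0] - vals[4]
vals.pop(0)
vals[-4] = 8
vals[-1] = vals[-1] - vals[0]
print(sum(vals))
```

append vals[0]+vals[0] = 9+9 = 18 → [9, 0, 2, 18]
reverse → [18, 2, 0, 9]
insert 6 at 4 → [18, 2, 0, 9, 6]
vals[-1] = vals[0]-vals[-1] = 18-6 = 12 → [18, 2, 0, 9, 12]
vals[-1] = vals[0]-vals[4] = 18-12 = 6 → [18, 2, 0, 9, 6]
pop(0) removes 18 → [2, 0, 9, 6]
vals[-4] = 8 → [8, 0, 9, 6]
vals[-1] = vals[-1]-vals[0] = 6-8 = -2 → [8, 0, 9, -2]
sum = 15

15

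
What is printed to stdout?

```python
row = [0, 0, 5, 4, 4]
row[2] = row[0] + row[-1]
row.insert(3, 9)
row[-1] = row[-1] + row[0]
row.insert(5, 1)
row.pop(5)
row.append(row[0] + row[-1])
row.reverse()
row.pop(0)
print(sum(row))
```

row[2] = row[0]+row[-1] = 0+4 = 4 → [0, 0, 4, 4, 4]
insert 9 at 3 → [0, 0, 4, 9, 4, 4]
row[-1] = row[-1]+row[0] = 4+0 = 4 → [0, 0, 4, 9, 4, 4]
insert 1 at 5 → [0, 0, 4, 9, 4, 1, 4]
pop(5) removes 1 → [0, 0, 4, 9, 4, 4]
append row[0]+row[-1] = 0+4 = 4 → [0, 0, 4, 9, 4, 4, 4]
reverse → [4, 4, 4, 9, 4, 0, 0]
pop(0) removes 4 → [4, 4, 9, 4, 0, 0]
sum = 21

21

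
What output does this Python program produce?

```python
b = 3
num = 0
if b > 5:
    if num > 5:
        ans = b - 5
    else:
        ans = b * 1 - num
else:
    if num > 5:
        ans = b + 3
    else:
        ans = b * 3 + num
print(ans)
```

9

b=3, num=0
b > 5 is False; num > 5 is False
→ ans = b * 3 + num = 9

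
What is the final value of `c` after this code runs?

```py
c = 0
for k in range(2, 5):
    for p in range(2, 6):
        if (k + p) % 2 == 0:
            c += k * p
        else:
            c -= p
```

k=2,p=2: even sum, c = 0+4 = 4
k=2,p=3: odd sum, c = 4-3 = 1
k=2,p=4: even sum, c = 1+8 = 9
k=2,p=5: odd sum, c = 9-5 = 4
k=3,p=2: odd sum, c = 4-2 = 2
k=3,p=3: even sum, c = 2+9 = 11
k=3,p=4: odd sum, c = 11-4 = 7
k=3,p=5: even sum, c = 7+15 = 22
k=4,p=2: even sum, c = 22+8 = 30
k=4,p=3: odd sum, c = 30-3 = 27
k=4,p=4: even sum, c = 27+16 = 43
k=4,p=5: odd sum, c = 43-5 = 38

38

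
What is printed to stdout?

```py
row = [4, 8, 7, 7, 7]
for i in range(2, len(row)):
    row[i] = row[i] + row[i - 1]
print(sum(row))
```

i=2: row[2] = 7+8 = 15 → [4, 8, 15, 7, 7]
i=3: row[3] = 7+15 = 22 → [4, 8, 15, 22, 7]
i=4: row[4] = 7+22 = 29 → [4, 8, 15, 22, 29]
sum = 78

78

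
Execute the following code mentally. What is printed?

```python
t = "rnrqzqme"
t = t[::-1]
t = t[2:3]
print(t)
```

reverse → 'emqzqrnr'
slice [2:3] → 'q'

q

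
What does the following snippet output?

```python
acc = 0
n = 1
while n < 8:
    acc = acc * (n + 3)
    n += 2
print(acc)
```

n=1: acc = 0*4 = 0
n=3: acc = 0*6 = 0
n=5: acc = 0*8 = 0
n=7: acc = 0*10 = 0

0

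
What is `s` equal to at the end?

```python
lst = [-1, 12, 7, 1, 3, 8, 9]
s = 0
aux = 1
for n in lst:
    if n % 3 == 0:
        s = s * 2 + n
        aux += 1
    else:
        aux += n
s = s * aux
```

n=-1: not %3==0; aux=0
n=12: %3==0, s = 0*2+12 = 12; aux=1
n=7: not %3==0; aux=8
n=1: not %3==0; aux=9
n=3: %3==0, s = 12*2+3 = 27; aux=10
n=8: not %3==0; aux=18
n=9: %3==0, s = 27*2+9 = 63; aux=19
s*aux = 63*19 = 1197

1197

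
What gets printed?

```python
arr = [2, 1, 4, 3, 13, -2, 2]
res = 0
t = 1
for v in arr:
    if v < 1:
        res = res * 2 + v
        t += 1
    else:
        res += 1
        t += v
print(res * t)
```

v=2: not <1, res = 0+1 = 1; t=3
v=1: not <1, res = 1+1 = 2; t=4
v=4: not <1, res = 2+1 = 3; t=8
v=3: not <1, res = 3+1 = 4; t=11
v=13: not <1, res = 4+1 = 5; t=24
v=-2: <1, res = 5*2+(-2) = 8; t=25
v=2: not <1, res = 8+1 = 9; t=27
res*t = 9*27 = 243

243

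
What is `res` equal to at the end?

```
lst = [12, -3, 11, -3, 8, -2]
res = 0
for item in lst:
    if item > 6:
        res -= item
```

-31

item=12: >6, res = 0-12 = -12
item=-3: not >6
item=11: >6, res = (-12)-11 = -23
item=-3: not >6
item=8: >6, res = (-23)-8 = -31
item=-2: not >6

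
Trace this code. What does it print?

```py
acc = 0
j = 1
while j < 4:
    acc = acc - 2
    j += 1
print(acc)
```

-6

j=1: acc = 0-2 = -2
j=2: acc = (-2)-2 = -4
j=3: acc = (-4)-2 = -6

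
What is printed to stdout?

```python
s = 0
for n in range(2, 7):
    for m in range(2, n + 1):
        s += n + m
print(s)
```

n=2,m=2: s = 0+4 = 4
n=3,m=2: s = 4+5 = 9
n=3,m=3: s = 9+6 = 15
n=4,m=2: s = 15+6 = 21
n=4,m=3: s = 21+7 = 28
n=4,m=4: s = 28+8 = 36
n=5,m=2: s = 36+7 = 43
n=5,m=3: s = 43+8 = 51
n=5,m=4: s = 51+9 = 60
n=5,m=5: s = 60+10 = 70
n=6,m=2: s = 70+8 = 78
n=6,m=3: s = 78+9 = 87
n=6,m=4: s = 87+10 = 97
n=6,m=5: s = 97+11 = 108
n=6,m=6: s = 108+12 = 120

120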